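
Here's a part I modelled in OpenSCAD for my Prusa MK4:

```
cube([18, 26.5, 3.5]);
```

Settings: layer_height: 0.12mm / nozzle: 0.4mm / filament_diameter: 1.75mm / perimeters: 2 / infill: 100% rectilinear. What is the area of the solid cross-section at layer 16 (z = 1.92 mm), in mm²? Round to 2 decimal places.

At z = 1.92 mm: the cube (footprint 18×26.5) is included at this height (area 477.00 mm²). Overall, the cross-section is a single solid region. Net area = 477.00 mm².

477.00 mm²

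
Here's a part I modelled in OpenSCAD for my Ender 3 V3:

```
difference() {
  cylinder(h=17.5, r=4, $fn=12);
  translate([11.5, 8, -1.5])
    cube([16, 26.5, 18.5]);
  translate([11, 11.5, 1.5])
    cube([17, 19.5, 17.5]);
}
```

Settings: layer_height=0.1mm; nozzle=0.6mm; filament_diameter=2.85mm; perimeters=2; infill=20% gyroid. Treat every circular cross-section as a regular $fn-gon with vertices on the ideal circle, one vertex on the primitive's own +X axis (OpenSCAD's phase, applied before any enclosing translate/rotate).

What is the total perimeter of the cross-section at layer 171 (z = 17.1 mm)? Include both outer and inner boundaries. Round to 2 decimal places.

At z = 17.1 mm: the r=4 cylinder gives a regular 12-gon of circumradius 4 (constant along its height) (perimeter = 2·12·4.000·sin(180°/12) = 24.85 mm); the cube at (11.5, 8) is not intersected at this z (z outside [-1.5, 17]); the cube at (11, 11.5) is present — its section is the full 17×19.5 rectangle (perimeter 73.00 mm); After the difference (first − rest): starting from the r=4 cylinder, the 17×19.5 cube at (11, 11.5) misses the remaining region (no effect) — boundary = 24.85 mm. Overall, the cross-section is a single solid region. Total boundary length (outer) = 24.85 mm.

24.85 mm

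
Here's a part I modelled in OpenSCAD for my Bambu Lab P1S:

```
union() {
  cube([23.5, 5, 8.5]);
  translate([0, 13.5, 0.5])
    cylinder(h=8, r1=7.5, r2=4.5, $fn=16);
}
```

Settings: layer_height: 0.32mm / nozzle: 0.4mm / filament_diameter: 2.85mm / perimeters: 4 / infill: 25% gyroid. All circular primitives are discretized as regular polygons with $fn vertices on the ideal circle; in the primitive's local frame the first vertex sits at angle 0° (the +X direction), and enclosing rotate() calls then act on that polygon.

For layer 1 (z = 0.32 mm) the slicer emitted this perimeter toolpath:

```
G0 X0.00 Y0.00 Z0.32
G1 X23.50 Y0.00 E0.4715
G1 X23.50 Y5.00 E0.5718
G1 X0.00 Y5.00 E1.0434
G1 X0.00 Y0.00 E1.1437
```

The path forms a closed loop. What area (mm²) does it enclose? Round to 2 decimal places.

Apply the shoelace formula to the sequence of (X, Y) vertices; enclosed area = 117.50 mm².

117.50 mm²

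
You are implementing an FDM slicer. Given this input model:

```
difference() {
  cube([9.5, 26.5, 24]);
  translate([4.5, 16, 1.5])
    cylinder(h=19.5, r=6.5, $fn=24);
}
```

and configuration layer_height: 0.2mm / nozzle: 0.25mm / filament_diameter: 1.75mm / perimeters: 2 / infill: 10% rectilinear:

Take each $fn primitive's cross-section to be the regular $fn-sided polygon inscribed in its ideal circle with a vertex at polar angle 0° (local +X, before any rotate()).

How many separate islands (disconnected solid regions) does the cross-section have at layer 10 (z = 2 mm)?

At z = 2 mm: the 9.5×26.5 cube contributes its full rectangle; the cylinder at (4.5, 16): section is a regular 24-gon, circumradius r=6.5; Subtracting the remaining from the first: starting from the 9.5×26.5 cube, the r=6.5 cylinder at (4.5, 16) partially overlaps it — only the 110.47 mm² overlap (of its 131.22 mm²) is removed, clipping the outline — 2 connected regions. Overall, the cross-section has 2 separate islands. Island count = 2.

2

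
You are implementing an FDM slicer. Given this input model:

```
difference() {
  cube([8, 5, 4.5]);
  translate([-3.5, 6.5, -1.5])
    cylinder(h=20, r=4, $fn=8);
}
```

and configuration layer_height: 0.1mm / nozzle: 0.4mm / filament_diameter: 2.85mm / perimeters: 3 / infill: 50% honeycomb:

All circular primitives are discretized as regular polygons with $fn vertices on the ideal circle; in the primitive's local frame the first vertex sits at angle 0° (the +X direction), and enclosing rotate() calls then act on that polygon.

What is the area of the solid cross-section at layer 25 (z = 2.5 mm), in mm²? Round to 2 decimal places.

At z = 2.5 mm: the cube (footprint 8×5) is included at this height (area 40.00 mm²); the r=4 cylinder at (-3.5, 6.5) gives a regular 8-gon of circumradius 4 (constant along its height) (area = (8/2)·4.000²·sin(360°/8) = 45.25 mm²); Taking the first minus the rest: starting from the 8×5 cube (40.00 mm²), the r=4 cylinder at (-3.5, 6.5) misses the remaining region (no effect) — area = 40.00 mm². Overall, the cross-section is a single solid region. Net area = 40.00 mm².

40.00 mm²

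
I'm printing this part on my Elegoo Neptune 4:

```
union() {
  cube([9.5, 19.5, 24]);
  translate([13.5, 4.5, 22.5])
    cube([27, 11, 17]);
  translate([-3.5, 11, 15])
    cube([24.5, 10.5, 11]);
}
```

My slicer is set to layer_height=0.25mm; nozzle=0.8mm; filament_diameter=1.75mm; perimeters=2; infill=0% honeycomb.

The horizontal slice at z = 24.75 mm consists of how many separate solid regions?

At z = 24.75 mm: the cube is not intersected at this z (z outside [0, 24]); the 27×11 cube at (13.5, 4.5) contributes its full rectangle; the cube at (-3.5, 11) (footprint 24.5×10.5) is included at this height; Taking the union: the regions partially overlap (shared area 33.75 mm²), so overlapping operands fuse into one piece — 1 connected region. The result has 1 disconnected region.

1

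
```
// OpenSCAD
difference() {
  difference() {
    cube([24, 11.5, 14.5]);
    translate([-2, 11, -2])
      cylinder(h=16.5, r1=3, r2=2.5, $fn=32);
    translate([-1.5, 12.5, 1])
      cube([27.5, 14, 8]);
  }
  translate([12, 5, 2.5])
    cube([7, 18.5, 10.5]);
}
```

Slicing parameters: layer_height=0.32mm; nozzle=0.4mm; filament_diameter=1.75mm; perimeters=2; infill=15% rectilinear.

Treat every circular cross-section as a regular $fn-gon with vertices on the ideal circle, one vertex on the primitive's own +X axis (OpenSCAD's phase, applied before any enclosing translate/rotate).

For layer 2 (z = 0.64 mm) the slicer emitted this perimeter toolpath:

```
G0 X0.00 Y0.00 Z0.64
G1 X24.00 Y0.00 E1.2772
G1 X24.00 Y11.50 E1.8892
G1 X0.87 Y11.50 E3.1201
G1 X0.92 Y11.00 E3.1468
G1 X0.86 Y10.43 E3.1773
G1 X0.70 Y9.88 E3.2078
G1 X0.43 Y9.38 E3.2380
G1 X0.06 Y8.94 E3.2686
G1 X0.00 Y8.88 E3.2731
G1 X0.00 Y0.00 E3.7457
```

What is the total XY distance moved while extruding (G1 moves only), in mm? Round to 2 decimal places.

70.39 mm

Sum the Euclidean lengths of each G1 segment: total = 70.39 mm.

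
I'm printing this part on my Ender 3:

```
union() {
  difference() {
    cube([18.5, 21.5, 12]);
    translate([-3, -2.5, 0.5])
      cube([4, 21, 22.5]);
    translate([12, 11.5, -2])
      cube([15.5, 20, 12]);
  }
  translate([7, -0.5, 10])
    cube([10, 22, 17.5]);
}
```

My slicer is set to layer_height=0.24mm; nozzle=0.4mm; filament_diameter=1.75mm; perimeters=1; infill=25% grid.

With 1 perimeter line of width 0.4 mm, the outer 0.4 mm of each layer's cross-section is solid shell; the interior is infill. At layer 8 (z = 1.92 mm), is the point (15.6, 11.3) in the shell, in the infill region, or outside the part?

At z = 1.92 mm: the cube is present — its section is the full 18.5×21.5 rectangle; the 4×21 cube at (-3, -2.5) contributes its full rectangle; the 15.5×20 cube at (12, 11.5) contributes its full rectangle; Taking the first minus the rest: starting from the 18.5×21.5 cube, the 4×21 cube at (-3, -2.5) partially overlaps it — only the 18.50 mm² overlap (of its 84.00 mm²) is removed, clipping the outline; the 15.5×20 cube at (12, 11.5) partially overlaps it — only the 65.00 mm² overlap (of its 310.00 mm²) is removed, clipping the outline — 1 connected region; the cube at (7, -0.5) is absent (z outside [10, 27.5]); Taking the union: only that combined region is present, so the union is just that shape — 1 connected region. Overall, the cross-section is a single solid region. The nearest boundary edge runs (12.00, 11.50)→(18.50, 11.50); distance from the point to it = 0.20 mm. The point is inside the cross-section, 0.20 mm from the nearest boundary — within the 0.4 mm shell band (1 × 0.4).

shell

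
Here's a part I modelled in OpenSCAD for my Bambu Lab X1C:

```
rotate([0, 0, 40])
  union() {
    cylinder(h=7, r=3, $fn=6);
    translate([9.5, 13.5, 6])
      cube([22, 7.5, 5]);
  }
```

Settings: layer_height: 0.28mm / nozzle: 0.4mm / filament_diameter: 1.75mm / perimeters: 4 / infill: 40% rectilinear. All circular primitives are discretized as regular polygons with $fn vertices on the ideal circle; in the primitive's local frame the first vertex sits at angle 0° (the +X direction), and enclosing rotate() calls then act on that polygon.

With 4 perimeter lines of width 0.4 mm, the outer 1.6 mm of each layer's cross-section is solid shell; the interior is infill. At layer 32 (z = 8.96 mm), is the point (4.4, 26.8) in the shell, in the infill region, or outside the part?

At z = 8.96 mm: the cylinder does not reach this height (z outside [0, 7]); the cube at (9.5, 13.5) (footprint 22×7.5) is included at this height; Combining (union): only the 22×7.5 cube at (9.5, 13.5) is present, so the union is just that shape — 1 connected region; (whole slice rotated 40° about Z — lengths, areas and connectivity unchanged). Overall, the cross-section is a single solid region. Undo the 40° rotation: the query point maps to (20.597, 17.702) in the un-rotated model frame. The nearest boundary edge runs (31.50, 21.00)→(9.50, 21.00); distance from the point to it = 3.30 mm. The point is inside the cross-section and 3.30 mm from the nearest boundary — more than the 1.6 mm shell width (4 × 0.4), so it's in the infill interior.

infill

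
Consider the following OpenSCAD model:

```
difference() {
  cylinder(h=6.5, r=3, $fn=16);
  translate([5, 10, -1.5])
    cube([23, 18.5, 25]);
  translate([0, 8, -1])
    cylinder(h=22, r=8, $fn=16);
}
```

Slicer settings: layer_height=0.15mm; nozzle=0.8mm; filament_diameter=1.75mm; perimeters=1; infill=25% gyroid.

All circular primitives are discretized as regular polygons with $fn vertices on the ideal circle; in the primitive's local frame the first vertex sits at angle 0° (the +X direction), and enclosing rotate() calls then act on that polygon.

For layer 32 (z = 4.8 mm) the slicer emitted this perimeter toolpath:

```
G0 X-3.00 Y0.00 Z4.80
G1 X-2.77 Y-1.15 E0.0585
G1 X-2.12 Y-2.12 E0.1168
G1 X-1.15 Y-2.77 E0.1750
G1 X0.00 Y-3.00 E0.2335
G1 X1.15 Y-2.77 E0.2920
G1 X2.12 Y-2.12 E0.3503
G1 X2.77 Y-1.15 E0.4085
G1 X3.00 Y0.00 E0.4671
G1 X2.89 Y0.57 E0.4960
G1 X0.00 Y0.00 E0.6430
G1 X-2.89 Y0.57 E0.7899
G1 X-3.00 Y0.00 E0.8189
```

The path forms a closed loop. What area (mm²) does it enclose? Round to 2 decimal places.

15.48 mm²

Apply the shoelace formula to the sequence of (X, Y) vertices; enclosed area = 15.48 mm².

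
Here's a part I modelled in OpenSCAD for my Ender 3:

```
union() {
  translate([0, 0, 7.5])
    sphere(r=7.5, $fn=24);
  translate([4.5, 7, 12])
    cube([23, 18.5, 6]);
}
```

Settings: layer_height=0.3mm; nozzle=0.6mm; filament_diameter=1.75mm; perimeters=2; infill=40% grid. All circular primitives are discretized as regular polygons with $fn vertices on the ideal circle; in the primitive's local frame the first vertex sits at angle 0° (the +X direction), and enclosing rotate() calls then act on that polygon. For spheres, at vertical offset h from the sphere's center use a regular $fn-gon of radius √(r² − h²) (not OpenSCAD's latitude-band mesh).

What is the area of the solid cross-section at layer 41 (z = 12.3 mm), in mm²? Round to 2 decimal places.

At z = 12.3 mm: the r=7.5 sphere slices to a regular 24-gon of circumradius 5.763 (√(r²−h²) with h=4.8 from center) (area = (24/2)·5.763²·sin(360°/24) = 103.14 mm²); the cube at (4.5, 7) is present — its section is the full 23×18.5 rectangle (area 425.50 mm²); Merging all regions: the 2 present regions are separate (no shared area or edge), so areas and boundary lengths simply add and each stays a separate island — area = 528.64 mm². Overall, the cross-section has 2 separate islands. Net area = 528.64 mm².

528.64 mm²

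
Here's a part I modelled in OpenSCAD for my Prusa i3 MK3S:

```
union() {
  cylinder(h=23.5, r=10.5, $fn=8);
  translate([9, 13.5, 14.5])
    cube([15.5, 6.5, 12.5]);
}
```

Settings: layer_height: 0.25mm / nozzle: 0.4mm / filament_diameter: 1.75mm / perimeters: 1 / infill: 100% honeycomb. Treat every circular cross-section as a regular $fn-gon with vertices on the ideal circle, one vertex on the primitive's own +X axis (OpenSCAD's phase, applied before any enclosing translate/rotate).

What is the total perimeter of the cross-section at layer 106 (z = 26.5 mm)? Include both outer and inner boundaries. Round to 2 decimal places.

44.00 mm

At z = 26.5 mm: the cylinder is absent (z outside [0, 23.5]); the cube at (9, 13.5) is present — its section is the full 15.5×6.5 rectangle (perimeter 44.00 mm); Taking the union: only the 15.5×6.5 cube at (9, 13.5) is present, so the union is just that shape — boundary = 44.00 mm. Overall, the cross-section is a single solid region. Total boundary length (outer) = 44.00 mm.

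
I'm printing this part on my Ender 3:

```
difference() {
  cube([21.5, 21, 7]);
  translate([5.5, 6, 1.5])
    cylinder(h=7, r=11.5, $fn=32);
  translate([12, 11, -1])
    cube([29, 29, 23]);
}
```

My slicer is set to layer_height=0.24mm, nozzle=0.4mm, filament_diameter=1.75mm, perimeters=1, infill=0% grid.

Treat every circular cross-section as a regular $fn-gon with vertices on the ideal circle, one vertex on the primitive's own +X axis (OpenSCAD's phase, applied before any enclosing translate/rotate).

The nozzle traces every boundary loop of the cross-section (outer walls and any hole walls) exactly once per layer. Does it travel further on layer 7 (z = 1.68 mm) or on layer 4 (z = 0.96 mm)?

layer 4 (z = 0.96 mm)

Layer 7 (z = 1.68): the 21.5×21 cube contributes its full rectangle (perimeter 85.00 mm); the r=11.5 cylinder at (5.5, 6) contributes a regular 32-gon of circumradius 11.5 (perimeter = 2·32·11.500·sin(180°/32) = 72.14 mm); the cube at (12, 11) is present — its section is the full 29×29 rectangle (perimeter 116.00 mm); Taking the first minus the rest: starting from the 21.5×21 cube, the r=11.5 cylinder at (5.5, 6) partially overlaps it — only the 262.22 mm² overlap (of its 412.81 mm²) is removed, clipping the outline; the 29×29 cube at (12, 11) partially overlaps it — only the 85.05 mm² overlap (of its 841.00 mm²) is removed, clipping the outline — boundary = 69.59 mm. So its perimeter = 69.59 mm. Layer 4 (z = 0.96): the cube is present — its section is the full 21.5×21 rectangle (perimeter 85.00 mm); the cylinder at (5.5, 6) does not reach this height (z outside [1.5, 8.5]); the cube at (12, 11) is present — its section is the full 29×29 rectangle (perimeter 116.00 mm); After the difference (first − rest): starting from the 21.5×21 cube, the 29×29 cube at (12, 11) partially overlaps it — only the 95.00 mm² overlap (of its 841.00 mm²) is removed, clipping the outline — boundary = 85.00 mm. So its perimeter = 85.00 mm. Layer 4 is larger (85.00 vs 69.59 mm).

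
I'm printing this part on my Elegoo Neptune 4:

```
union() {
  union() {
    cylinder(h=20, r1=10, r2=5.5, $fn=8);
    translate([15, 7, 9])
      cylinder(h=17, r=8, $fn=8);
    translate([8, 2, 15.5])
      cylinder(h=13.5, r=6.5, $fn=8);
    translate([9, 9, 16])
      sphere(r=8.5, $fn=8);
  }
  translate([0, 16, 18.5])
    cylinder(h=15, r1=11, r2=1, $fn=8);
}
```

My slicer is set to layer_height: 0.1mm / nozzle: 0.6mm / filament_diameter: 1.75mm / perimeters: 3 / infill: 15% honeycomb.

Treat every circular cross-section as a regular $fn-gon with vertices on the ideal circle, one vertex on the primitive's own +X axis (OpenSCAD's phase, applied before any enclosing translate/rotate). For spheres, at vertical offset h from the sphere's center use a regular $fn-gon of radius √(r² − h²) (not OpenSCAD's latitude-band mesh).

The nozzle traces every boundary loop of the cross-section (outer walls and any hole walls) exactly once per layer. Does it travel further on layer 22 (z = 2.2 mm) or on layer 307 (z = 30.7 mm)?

layer 22 (z = 2.2 mm)

Layer 22 (z = 2.2): the cone contributes a regular 8-gon of circumradius 9.505 (interpolated between r1=10 and r2=5.5 at t=0.110) (perimeter = 2·8·9.505·sin(180°/8) = 58.20 mm); the cylinder at (15, 7) is absent (z outside [9, 26]); the cylinder at (8, 2) is not intersected at this z (z outside [15.5, 29]); the sphere at (9, 9) is not intersected at this z (|z−center|=13.800 > r=8.5); Taking the union: only the cone is present, so the union is just that shape — boundary = 58.20 mm; the cone at (0, 16) does not reach this height (z outside [18.5, 33.5]); Taking the union: only the result so far is present, so the union is just that shape — boundary = 58.20 mm. So its perimeter = 58.20 mm. Layer 307 (z = 30.7): the cone does not reach this height (z outside [0, 20]); the cylinder at (15, 7) is not intersected at this z (z outside [9, 26]); the cylinder at (8, 2) is not intersected at this z (z outside [15.5, 29]); the sphere at (9, 9) does not reach this height (|z−center|=14.700 > r=8.5); Merging all regions: nothing is present at this height; the cone at (0, 16) contributes a regular 8-gon of circumradius 2.867 (interpolated between r1=11 and r2=1 at t=0.813) (perimeter = 2·8·2.867·sin(180°/8) = 17.55 mm); Merging all regions: only the cone at (0, 16) is present, so the union is just that shape — boundary = 17.55 mm. So its perimeter = 17.55 mm. Layer 22 is larger (58.20 vs 17.55 mm).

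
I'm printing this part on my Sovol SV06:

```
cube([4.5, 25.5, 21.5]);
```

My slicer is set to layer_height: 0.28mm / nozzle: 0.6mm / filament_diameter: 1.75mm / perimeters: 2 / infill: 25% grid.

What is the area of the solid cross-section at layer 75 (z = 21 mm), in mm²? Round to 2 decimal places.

At z = 21 mm: the cube is present — its section is the full 4.5×25.5 rectangle (area 114.75 mm²). Overall, the cross-section is a single solid region. Net area = 114.75 mm².

114.75 mm²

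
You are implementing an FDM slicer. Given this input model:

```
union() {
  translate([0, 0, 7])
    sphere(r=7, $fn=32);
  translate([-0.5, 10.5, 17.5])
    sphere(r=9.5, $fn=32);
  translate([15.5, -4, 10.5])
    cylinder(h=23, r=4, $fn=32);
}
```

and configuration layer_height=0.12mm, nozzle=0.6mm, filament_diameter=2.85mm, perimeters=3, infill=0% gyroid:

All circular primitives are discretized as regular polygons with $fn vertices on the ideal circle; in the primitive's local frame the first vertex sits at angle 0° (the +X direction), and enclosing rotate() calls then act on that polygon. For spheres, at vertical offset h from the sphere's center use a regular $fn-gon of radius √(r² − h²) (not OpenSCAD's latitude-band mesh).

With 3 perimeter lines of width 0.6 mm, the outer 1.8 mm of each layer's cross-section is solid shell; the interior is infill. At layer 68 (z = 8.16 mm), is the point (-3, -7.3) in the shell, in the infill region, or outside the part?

At z = 8.16 mm: the r=7 sphere slices to a regular 32-gon of circumradius 6.903 (√(r²−h²) with h=1.16 from center); the r=9.5 sphere at (-0.5, 10.5) slices to a regular 32-gon of circumradius 1.736 (√(r²−h²) with h=9.34 from center); the cylinder at (15.5, -4) is absent (z outside [10.5, 33.5]); Taking the union: the 2 present regions are separate (no shared area or edge), so areas and boundary lengths simply add and each stays a separate island — 2 connected regions. Overall, the cross-section has 2 separate islands. The nearest boundary edge runs (-1.35, -6.77)→(-2.64, -6.38); distance from the point to it = 0.99 mm. The point is not inside any of the regions above, so it lies outside the cross-section (0.99 mm from the nearest boundary).

outside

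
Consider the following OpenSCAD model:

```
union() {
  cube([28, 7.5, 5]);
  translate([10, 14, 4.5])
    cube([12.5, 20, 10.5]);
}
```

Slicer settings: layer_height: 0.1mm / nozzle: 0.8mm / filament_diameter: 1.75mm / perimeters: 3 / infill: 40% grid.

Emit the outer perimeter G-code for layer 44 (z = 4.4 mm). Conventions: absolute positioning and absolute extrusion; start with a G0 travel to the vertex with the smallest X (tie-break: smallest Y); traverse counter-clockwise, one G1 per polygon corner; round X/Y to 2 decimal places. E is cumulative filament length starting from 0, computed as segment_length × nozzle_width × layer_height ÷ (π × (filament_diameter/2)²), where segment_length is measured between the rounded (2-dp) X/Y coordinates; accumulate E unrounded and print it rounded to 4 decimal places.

G0 X0.00 Y0.00 Z4.40
G1 X28.00 Y0.00 E0.9313
G1 X28.00 Y7.50 E1.1807
G1 X0.00 Y7.50 E2.1120
G1 X0.00 Y0.00 E2.3615

At z = 4.4 mm: the cube is present — its section is the full 28×7.5 rectangle; the cube at (10, 14) does not reach this height (z outside [4.5, 15]); Combining (union): only the 28×7.5 cube is present, so the union is just that shape — 1 connected region. The outline is a single polygon with 4 vertices. Extrusion per mm of travel: 0.8 × 0.1 / (π × 0.875²) = 0.033260. Accumulating E over each segment gives final E = 2.3615.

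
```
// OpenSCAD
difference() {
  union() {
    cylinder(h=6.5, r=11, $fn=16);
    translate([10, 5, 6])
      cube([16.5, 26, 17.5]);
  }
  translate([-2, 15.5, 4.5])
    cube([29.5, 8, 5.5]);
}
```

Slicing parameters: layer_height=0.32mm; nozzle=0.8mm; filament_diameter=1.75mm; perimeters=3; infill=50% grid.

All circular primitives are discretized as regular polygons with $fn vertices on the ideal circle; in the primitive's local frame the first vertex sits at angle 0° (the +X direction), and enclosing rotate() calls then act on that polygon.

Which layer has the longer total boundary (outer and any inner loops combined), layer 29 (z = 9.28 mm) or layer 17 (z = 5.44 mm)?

Layer 29 (z = 9.28): the cylinder is absent (z outside [0, 6.5]); the cube at (10, 5) (footprint 16.5×26) is included at this height (perimeter 85.00 mm); Combining (union): only the 16.5×26 cube at (10, 5) is present, so the union is just that shape — boundary = 85.00 mm; the cube at (-2, 15.5) is present — its section is the full 29.5×8 rectangle (perimeter 75.00 mm); Taking the first minus the rest: starting from the result so far, the 29.5×8 cube at (-2, 15.5) partially overlaps it — only the 132.00 mm² overlap (of its 236.00 mm²) is removed, clipping the outline — boundary = 102.00 mm. So its perimeter = 102.00 mm. Layer 17 (z = 5.44): the cylinder: section is a regular 16-gon, circumradius r=11 (perimeter = 2·16·11.000·sin(180°/16) = 68.67 mm); the cube at (10, 5) is not intersected at this z (z outside [6, 23.5]); Combining (union): only the r=11 cylinder is present, so the union is just that shape — boundary = 68.67 mm; the 29.5×8 cube at (-2, 15.5) contributes its full rectangle (perimeter 75.00 mm); Subtracting the remaining from the first: starting from the result so far, the 29.5×8 cube at (-2, 15.5) misses the remaining region (no effect) — boundary = 68.67 mm. So its perimeter = 68.67 mm. Layer 29 is larger (102.00 vs 68.67 mm).

layer 29 (z = 9.28 mm)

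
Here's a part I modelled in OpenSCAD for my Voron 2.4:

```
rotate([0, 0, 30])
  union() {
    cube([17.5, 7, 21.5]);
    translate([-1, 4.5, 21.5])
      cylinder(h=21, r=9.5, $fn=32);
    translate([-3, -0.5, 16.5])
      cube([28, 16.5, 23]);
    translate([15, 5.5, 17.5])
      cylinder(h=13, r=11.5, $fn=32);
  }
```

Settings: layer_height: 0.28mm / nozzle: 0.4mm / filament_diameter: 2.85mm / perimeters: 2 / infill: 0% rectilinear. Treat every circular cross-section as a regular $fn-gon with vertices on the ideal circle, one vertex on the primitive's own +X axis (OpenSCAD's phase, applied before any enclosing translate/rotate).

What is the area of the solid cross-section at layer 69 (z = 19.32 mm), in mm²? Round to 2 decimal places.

At z = 19.32 mm: the cube (footprint 17.5×7) is included at this height (area 122.50 mm²); the cylinder at (-1, 4.5) does not reach this height (z outside [21.5, 42.5]); the 28×16.5 cube at (-3, -0.5) contributes its full rectangle (area 462.00 mm²); the r=11.5 cylinder at (15, 5.5) contributes a regular 32-gon of circumradius 11.5 (area = (32/2)·11.500²·sin(360°/32) = 412.81 mm²); Taking the union: the regions partially overlap — summed areas 997.31 mm² minus the doubly-counted overlap 442.84 mm² gives 554.47 mm² — area = 554.47 mm²; (whole slice rotated 30° about Z — lengths, areas and connectivity unchanged). Overall, the cross-section is a single solid region. Net area = 554.47 mm².

554.47 mm²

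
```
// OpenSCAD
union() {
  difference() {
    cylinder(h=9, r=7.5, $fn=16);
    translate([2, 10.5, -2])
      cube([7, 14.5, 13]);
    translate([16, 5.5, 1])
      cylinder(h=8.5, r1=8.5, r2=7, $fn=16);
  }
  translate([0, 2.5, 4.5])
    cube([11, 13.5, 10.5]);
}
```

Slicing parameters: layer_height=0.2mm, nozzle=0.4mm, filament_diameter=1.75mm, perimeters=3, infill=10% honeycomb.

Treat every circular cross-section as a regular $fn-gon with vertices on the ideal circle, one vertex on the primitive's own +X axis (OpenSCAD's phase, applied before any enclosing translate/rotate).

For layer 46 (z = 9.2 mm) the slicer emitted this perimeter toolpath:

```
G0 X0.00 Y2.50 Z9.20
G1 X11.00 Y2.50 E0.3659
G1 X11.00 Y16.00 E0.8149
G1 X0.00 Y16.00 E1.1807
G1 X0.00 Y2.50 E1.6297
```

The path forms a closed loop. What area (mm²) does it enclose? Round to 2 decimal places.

148.50 mm²

Apply the shoelace formula to the sequence of (X, Y) vertices; enclosed area = 148.50 mm².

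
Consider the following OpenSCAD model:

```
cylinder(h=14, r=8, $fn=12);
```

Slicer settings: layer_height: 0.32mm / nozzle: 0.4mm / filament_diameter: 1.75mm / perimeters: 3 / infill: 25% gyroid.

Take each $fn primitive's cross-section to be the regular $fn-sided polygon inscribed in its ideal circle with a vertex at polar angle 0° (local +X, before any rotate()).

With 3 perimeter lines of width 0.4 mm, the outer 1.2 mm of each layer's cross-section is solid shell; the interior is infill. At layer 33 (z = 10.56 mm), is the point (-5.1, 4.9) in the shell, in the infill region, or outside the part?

At z = 10.56 mm: the r=8 cylinder gives a regular 12-gon of circumradius 8 (constant along its height). Overall, the cross-section is a single solid region. The nearest boundary edge runs (-4.00, 6.93)→(-6.93, 4.00); distance from the point to it = 0.66 mm. The point is inside the cross-section, 0.66 mm from the nearest boundary — within the 1.2 mm shell band (3 × 0.4).

shell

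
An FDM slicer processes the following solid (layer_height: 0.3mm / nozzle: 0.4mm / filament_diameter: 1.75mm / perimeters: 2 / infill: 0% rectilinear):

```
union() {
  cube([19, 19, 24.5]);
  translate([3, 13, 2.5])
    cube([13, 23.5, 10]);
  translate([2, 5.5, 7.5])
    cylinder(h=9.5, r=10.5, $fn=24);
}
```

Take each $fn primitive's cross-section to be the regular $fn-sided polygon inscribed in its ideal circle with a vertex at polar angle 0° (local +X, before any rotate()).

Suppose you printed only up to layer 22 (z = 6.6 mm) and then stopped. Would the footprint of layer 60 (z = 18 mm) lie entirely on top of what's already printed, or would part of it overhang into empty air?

entirely on top

Compare the two slices. At z = 6.6: the cube (footprint 19×19) is included at this height (area 361.00 mm²); the cube at (3, 13) (footprint 13×23.5) is included at this height (area 305.50 mm²); the cylinder at (2, 5.5) does not reach this height (z outside [7.5, 17]); Taking the union: the regions partially overlap — summed areas 666.50 mm² minus the doubly-counted overlap 78.00 mm² gives 588.50 mm² — area = 588.50 mm². At z = 18: the 19×19 cube contributes its full rectangle (area 361.00 mm²); the cube at (3, 13) does not reach this height (z outside [2.5, 12.5]); the cylinder at (2, 5.5) is absent (z outside [7.5, 17]); Merging all regions: only the 19×19 cube is present, so the union is just that shape — area = 361.00 mm². Checking containment: the cross-section at z = 18 is a subset of the cross-section at z = 6.6.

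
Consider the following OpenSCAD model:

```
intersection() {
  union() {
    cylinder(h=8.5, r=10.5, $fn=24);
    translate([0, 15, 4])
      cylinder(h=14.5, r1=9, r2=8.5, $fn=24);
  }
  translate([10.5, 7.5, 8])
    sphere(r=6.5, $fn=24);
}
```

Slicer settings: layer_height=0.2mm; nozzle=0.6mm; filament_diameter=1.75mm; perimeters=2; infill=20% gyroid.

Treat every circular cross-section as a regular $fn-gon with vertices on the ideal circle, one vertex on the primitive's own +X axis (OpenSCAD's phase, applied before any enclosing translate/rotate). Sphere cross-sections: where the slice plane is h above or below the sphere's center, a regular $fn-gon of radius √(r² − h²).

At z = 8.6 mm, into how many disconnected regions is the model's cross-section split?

1

At z = 8.6 mm: the cylinder does not reach this height (z outside [0, 8.5]); the cone at (0, 15) (r1=9→r2=8.5) has section circumradius 8.841 here — a regular 24-gon; Merging all regions: only the cone at (0, 15) is present, so the union is just that shape — 1 connected region; the sphere at (10.5, 7.5): section is a regular 24-gon, circumradius = √(r²−h²) = √(6.5²−0.6²) = 6.472; Keeping only the common overlap: the r=6.5 sphere at (10.5, 7.5) partially overlaps that combined region; clipping to the common part keeps 12.55 mm² — 1 connected region. The result has 1 disconnected region.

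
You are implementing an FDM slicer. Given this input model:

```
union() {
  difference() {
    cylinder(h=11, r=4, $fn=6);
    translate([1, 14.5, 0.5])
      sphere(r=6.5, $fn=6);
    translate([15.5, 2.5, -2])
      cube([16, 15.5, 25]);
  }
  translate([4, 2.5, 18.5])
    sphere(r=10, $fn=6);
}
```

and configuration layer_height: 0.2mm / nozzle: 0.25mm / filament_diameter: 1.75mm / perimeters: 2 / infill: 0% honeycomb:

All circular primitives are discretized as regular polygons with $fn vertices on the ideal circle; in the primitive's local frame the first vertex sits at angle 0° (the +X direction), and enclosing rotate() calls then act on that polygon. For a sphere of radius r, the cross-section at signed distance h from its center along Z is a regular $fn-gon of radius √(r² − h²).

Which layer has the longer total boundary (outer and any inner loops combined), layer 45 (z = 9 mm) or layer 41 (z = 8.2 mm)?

layer 45 (z = 9 mm)

Layer 45 (z = 9): the cylinder: section is a regular 6-gon, circumradius r=4 (perimeter = 2·6·4.000·sin(180°/6) = 24.00 mm); the sphere at (1, 14.5) is not intersected at this z (|z−center|=8.500 > r=6.5); the 16×15.5 cube at (15.5, 2.5) contributes its full rectangle (perimeter 63.00 mm); After the difference (first − rest): starting from the r=4 cylinder, the 16×15.5 cube at (15.5, 2.5) misses the remaining region (no effect) — boundary = 24.00 mm; the r=10 sphere at (4, 2.5) contributes a regular 6-gon of circumradius √(10²−9.5²) = 3.122 (perimeter = 2·6·3.122·sin(180°/6) = 18.73 mm); Taking the union: the regions partially overlap (shared area 5.60 mm²), so the edge portions inside another operand are dropped and the merged outline is re-measured after clipping — boundary = 32.25 mm. So its perimeter = 32.25 mm. Layer 41 (z = 8.2): the r=4 cylinder gives a regular 6-gon of circumradius 4 (constant along its height) (perimeter = 2·6·4.000·sin(180°/6) = 24.00 mm); the sphere at (1, 14.5) does not reach this height (|z−center|=7.700 > r=6.5); the 16×15.5 cube at (15.5, 2.5) contributes its full rectangle (perimeter 63.00 mm); Subtracting the remaining from the first: starting from the r=4 cylinder, the 16×15.5 cube at (15.5, 2.5) misses the remaining region (no effect) — boundary = 24.00 mm; the sphere at (4, 2.5) is absent (|z−center|=10.300 > r=10); Taking the union: only the result so far is present, so the union is just that shape — boundary = 24.00 mm. So its perimeter = 24.00 mm. Layer 45 is larger (32.25 vs 24.00 mm).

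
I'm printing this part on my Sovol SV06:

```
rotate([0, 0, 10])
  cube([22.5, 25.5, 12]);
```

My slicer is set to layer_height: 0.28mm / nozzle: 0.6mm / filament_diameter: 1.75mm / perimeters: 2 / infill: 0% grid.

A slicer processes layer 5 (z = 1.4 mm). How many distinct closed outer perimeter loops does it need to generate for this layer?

1

At z = 1.4 mm: the cube (footprint 22.5×25.5) is included at this height; (whole slice rotated 10° about Z — lengths, areas and connectivity unchanged). The result has 1 disconnected region.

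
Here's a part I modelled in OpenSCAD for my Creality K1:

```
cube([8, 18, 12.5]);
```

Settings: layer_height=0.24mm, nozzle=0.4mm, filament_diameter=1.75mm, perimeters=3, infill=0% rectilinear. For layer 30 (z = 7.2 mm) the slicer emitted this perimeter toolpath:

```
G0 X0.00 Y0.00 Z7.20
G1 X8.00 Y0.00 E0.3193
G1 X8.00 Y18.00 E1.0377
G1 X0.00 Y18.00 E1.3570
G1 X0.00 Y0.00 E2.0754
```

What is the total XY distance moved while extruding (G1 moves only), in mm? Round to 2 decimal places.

52.00 mm

Sum the Euclidean lengths of each G1 segment: total = 52.00 mm.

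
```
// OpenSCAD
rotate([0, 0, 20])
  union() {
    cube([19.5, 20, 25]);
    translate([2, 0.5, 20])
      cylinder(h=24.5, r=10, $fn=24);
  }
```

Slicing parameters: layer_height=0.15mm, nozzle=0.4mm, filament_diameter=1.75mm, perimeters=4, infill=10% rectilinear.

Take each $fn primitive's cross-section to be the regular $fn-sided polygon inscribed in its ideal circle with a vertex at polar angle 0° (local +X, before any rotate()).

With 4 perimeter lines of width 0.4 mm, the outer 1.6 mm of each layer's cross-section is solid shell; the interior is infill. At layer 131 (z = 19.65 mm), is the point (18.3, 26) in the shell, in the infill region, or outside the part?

outside

At z = 19.65 mm: the 19.5×20 cube contributes its full rectangle; the cylinder at (2, 0.5) does not reach this height (z outside [20, 44.5]); Taking the union: only the 19.5×20 cube is present, so the union is just that shape — 1 connected region; (rotated 20° about Z; rotation is an isometry so areas/perimeters/island counts are preserved). Overall, the cross-section is a single solid region. Undo the 20° rotation: the query point maps to (26.089, 18.173) in the un-rotated model frame. The nearest boundary edge runs (19.50, 0.00)→(19.50, 20.00); distance from the point to it = 6.59 mm. The point is not inside any of the regions above, so it lies outside the cross-section (6.59 mm from the nearest boundary).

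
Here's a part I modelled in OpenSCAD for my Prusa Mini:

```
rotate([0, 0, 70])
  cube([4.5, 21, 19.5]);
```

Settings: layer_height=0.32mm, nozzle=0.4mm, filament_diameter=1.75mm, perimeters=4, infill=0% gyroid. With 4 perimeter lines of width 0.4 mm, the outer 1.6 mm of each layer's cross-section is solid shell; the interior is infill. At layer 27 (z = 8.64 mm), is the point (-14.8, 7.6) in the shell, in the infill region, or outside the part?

infill

At z = 8.64 mm: the 4.5×21 cube contributes its full rectangle; (whole slice rotated 70° about Z — lengths, areas and connectivity unchanged). Overall, the cross-section is a single solid region. Undo the 70° rotation: the query point maps to (2.080, 16.507) in the un-rotated model frame. The nearest boundary edge runs (0.00, 21.00)→(0.00, 0.00); distance from the point to it = 2.08 mm. The point is inside the cross-section and 2.08 mm from the nearest boundary — more than the 1.6 mm shell width (4 × 0.4), so it's in the infill interior.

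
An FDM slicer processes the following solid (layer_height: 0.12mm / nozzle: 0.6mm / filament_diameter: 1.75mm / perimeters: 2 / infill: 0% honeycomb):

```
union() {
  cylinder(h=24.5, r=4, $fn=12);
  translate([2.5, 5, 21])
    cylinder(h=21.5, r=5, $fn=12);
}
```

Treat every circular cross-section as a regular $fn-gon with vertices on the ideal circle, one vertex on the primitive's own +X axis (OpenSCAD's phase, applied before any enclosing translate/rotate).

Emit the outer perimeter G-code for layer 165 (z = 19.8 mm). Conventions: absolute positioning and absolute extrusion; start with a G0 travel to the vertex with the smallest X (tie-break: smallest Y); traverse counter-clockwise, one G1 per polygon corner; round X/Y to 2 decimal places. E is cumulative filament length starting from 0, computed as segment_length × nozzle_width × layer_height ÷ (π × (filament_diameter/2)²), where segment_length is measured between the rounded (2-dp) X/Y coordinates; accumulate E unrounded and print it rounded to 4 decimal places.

At z = 19.8 mm: the r=4 cylinder contributes a regular 12-gon of circumradius 4; the cylinder at (2.5, 5) does not reach this height (z outside [21, 42.5]); Taking the union: only the r=4 cylinder is present, so the union is just that shape — 1 connected region. The outline is a single polygon with 12 vertices. Extrusion per mm of travel: 0.6 × 0.12 / (π × 0.875²) = 0.029934. Accumulating E over each segment gives final E = 0.7433.

G0 X-4.00 Y0.00 Z19.80
G1 X-3.46 Y-2.00 E0.0620
G1 X-2.00 Y-3.46 E0.1238
G1 X0.00 Y-4.00 E0.1858
G1 X2.00 Y-3.46 E0.2478
G1 X3.46 Y-2.00 E0.3096
G1 X4.00 Y0.00 E0.3717
G1 X3.46 Y2.00 E0.4337
G1 X2.00 Y3.46 E0.4955
G1 X0.00 Y4.00 E0.5575
G1 X-2.00 Y3.46 E0.6195
G1 X-3.46 Y2.00 E0.6813
G1 X-4.00 Y0.00 E0.7433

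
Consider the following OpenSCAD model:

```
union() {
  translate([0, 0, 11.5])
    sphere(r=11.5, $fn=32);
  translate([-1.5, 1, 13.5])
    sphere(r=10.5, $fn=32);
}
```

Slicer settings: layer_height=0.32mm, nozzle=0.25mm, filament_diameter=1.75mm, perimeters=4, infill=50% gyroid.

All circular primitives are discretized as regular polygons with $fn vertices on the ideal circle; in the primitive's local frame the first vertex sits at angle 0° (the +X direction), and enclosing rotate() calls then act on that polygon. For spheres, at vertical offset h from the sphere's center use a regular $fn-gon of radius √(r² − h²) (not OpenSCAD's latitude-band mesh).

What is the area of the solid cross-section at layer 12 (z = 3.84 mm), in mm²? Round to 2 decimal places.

229.66 mm²

At z = 3.84 mm: the r=11.5 sphere slices to a regular 32-gon of circumradius 8.578 (√(r²−h²) with h=7.66 from center) (area = (32/2)·8.578²·sin(360°/32) = 229.66 mm²); the r=10.5 sphere at (-1.5, 1) slices to a regular 32-gon of circumradius 4.115 (√(r²−h²) with h=9.66 from center) (area = (32/2)·4.115²·sin(360°/32) = 52.86 mm²); Combining (union): the r=10.5 sphere at (-1.5, 1) lies entirely inside the r=11.5 sphere, so the union is just the r=11.5 sphere — area = 229.66 mm². Overall, the cross-section is a single solid region. Net area = 229.66 mm².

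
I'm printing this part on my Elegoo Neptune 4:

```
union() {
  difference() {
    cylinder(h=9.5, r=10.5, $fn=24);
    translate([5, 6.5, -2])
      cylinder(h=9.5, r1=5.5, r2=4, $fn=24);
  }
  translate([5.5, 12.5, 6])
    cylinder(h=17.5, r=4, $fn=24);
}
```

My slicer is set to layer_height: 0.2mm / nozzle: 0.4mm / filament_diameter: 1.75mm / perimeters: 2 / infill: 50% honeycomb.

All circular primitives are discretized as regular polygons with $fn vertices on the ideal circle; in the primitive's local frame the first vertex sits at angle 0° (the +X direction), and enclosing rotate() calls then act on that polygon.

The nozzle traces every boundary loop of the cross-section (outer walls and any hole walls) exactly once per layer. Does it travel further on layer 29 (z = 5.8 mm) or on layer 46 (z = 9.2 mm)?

layer 46 (z = 9.2 mm)

Layer 29 (z = 5.8): the r=10.5 cylinder gives a regular 24-gon of circumradius 10.5 (constant along its height) (perimeter = 2·24·10.500·sin(180°/24) = 65.79 mm); the cone at (5, 6.5) contributes a regular 24-gon of circumradius 4.268 (interpolated between r1=5.5 and r2=4 at t=0.821) (perimeter = 2·24·4.268·sin(180°/24) = 26.74 mm); Taking the first minus the rest: starting from the r=10.5 cylinder, the cone at (5, 6.5) partially overlaps it — only the 44.57 mm² overlap (of its 56.59 mm²) is removed, clipping the outline — boundary = 74.11 mm; the cylinder at (5.5, 12.5) is absent (z outside [6, 23.5]); Merging all regions: only that combined region is present, so the union is just that shape — boundary = 74.11 mm. So its perimeter = 74.11 mm. Layer 46 (z = 9.2): the cylinder: section is a regular 24-gon, circumradius r=10.5 (perimeter = 2·24·10.500·sin(180°/24) = 65.79 mm); the cone at (5, 6.5) is absent (z outside [-2, 7.5]); Subtracting the remaining from the first: none of the subtracted shapes is present at this height, so the r=10.5 cylinder is unchanged — boundary = 65.79 mm; the r=4 cylinder at (5.5, 12.5) contributes a regular 24-gon of circumradius 4 (perimeter = 2·24·4.000·sin(180°/24) = 25.06 mm); Taking the union: the regions partially overlap (shared area 2.12 mm²), so the edge portions inside another operand are dropped and the merged outline is re-measured after clipping — boundary = 82.52 mm. So its perimeter = 82.52 mm. Layer 46 is larger (82.52 vs 74.11 mm).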